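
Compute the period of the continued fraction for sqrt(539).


Run the CF algorithm for sqrt(539).
a_0 = floor(sqrt(539)) = 23; set m_0=0, q_0=1.
Recurrence: m' = q*a - m,  q' = (d - m'^2)/q,  a' = floor((a_0 + m')/q').
  step 1: m=23, q=10, a=4
  step 2: m=17, q=25, a=1
  step 3: m=8, q=19, a=1
  step 4: m=11, q=22, a=1
  step 5: m=11, q=19, a=1
  step 6: m=8, q=25, a=1
  step 7: m=17, q=10, a=4
  step 8: m=23, q=1, a=46
a_8 = 2*a_0 = 46, so the period closes here.
sqrt(539) = [23; 4, 1, 1, 1, 1, 1, 4, 46]
Period length = 8

8


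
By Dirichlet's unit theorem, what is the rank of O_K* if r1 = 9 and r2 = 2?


By Dirichlet's unit theorem:
rank = r1 + r2 - 1
= 9 + 2 - 1
= 10

10


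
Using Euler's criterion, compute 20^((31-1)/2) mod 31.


p = 31 is prime and the exponent is (p-1)/2 = 15, so by Euler's criterion 20^15 = (20/31) = +1 or -1 mod 31.
Compute by square-and-multiply:
  15 = 8 + 4 + 2 + 1 (binary 1111)
  Repeated squaring mod 31: 20^1 = 20, 20^2 = 28, 20^4 = 9, 20^8 = 19
  20^15 = 20^8 * 20^4 * 20^2 * 20^1 = 19 * 9 * 28 * 20 mod 31
    19 * 9 = 171 = 16 mod 31
    16 * 28 = 448 = 14 mod 31
    14 * 20 = 280 = 1 mod 31
  20^15 = 1 mod 31
Result 1: 20 is a quadratic residue mod 31.
20^15 mod 31 = 1

1


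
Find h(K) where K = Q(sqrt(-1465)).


K = Q(sqrt(-1465)). d mod 4 = 3, so D = disc(K) = 4d = -5860
h(K) equals the number of primitive reduced positive-definite forms (a, b, c) = a*x^2 + b*x*y + c*y^2 with b^2 - 4ac = D,
where reduced means |b| <= a <= c, with b >= 0 whenever |b| = a or a = c, and primitive means gcd(a, b, c) = 1.
Reduced forces 3a^2 <= |D| = 5860, so 1 <= a <= 44; b must have the parity of D, and c = (b^2 - D)/(4a) must be an integer >= a.
Enumerate a = 1..44, b in [-a, a]:
  a=1: (1, 0, 1465)  [1]
  a=2: (2, 2, 733)  [1]
  a=3..4: none
  a=5: (5, 0, 293)  [1]
  a=6..9: none
  a=10: (10, 10, 149)  [1]
  a=11: (11, -6, 134), (11, 6, 134)  [2]
  a=12: none
  a=13: (13, -4, 113), (13, 4, 113)  [2]
  a=14..18: none
  a=19: (19, -12, 79), (19, 12, 79)  [2]
  a=20..21: none
  a=22: (22, -6, 67), (22, 6, 67)  [2]
  a=23..25: none
  a=26: (26, -22, 61), (26, 22, 61)  [2]
  a=27..37: none
  a=38: (38, -26, 43), (38, 26, 43)  [2]
  a=39..44: none
Total reduced forms: 1 + 1 + 1 + 1 + 2 + 2 + 2 + 2 + 2 + 2 = 16
h = 16

16


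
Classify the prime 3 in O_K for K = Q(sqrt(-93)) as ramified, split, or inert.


K = Q(sqrt(-93)). Since d mod 4 = 3, disc(K) = -372.
Check p | disc: -372 mod 3 = 0.
p divides disc, so p ramifies: (p) = P^2 with e=2, f=1, g=1.
Therefore p is ramified.

ramified


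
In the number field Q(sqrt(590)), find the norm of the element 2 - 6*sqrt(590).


N(a + b*sqrt(d)) = a^2 - d*b^2
= (2)^2 - (590)*(-6)^2
= 4 - 21240
= -21236

-21236


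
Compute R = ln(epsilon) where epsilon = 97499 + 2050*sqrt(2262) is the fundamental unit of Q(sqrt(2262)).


epsilon = 97499 + 2050*sqrt(2262)
= 194998.0000
R = ln(194998.0000)
= 12.1807

12.1807


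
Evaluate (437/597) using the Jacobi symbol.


Compute (437/597) via quadratic reciprocity:
  reciprocity: (437/597) -> +(597/437)
  reduce: (160/437)
  pull out 2: (2/437) = -1  (since 437 mod 8 = 5)
  pull out 2: (2/437) = -1  (since 437 mod 8 = 5)
  pull out 2: (2/437) = -1  (since 437 mod 8 = 5)
  pull out 2: (2/437) = -1  (since 437 mod 8 = 5)
  pull out 2: (2/437) = -1  (since 437 mod 8 = 5)
  reciprocity: (5/437) -> +(437/5)
  reduce: (2/5)
  pull out 2: (2/5) = -1  (since 5 mod 8 = 5)
  (1/5) = 1
Product of signs = 1

1


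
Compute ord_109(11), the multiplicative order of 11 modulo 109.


We want ord_109(11), the smallest k >= 1 with 11^k = 1 mod 109.
n = 109 = 109, phi(109) = 108; the order divides phi(n).
Divisors of 108: 1, 2, 3, 4, 6, 9, 12, 18, 27, 36, 54, 108
Repeated squaring mod 109: 11^1 = 11, 11^2 = 12, 11^4 = 35, 11^8 = 26, 11^16 = 22, 11^32 = 48, 11^64 = 15
Test divisors in increasing order:
  k=1: 11^1 = 11 mod 109
  k=2: 11^2 = 12 mod 109
  k=3: 11^3 = 12 * 11 = 23 mod 109
  k=4: 11^4 = 35 mod 109
  k=6: 11^6 = 35 * 12 = 93 mod 109
  k=9: 11^9 = 26 * 11 = 68 mod 109
  k=12: 11^12 = 26 * 35 = 38 mod 109
  k=18: 11^18 = 22 * 12 = 46 mod 109
  k=27: 11^27 = 22 * 26 * 12 * 11 = 76 mod 109
  k=36: 11^36 = 48 * 35 = 45 mod 109
  k=54: 11^54 = 48 * 22 * 35 * 12 = 108 mod 109
  k=108: 11^108 = 15 * 48 * 26 * 35 = 1 mod 109  <- first divisor giving 1
Order = 108

108


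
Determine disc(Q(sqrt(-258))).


For K = Q(sqrt(d)) with d squarefree: disc(K) = d if d = 1 mod 4, and disc(K) = 4d if d = 2 or 3 mod 4.
Here d = -258, and d mod 4 = 2.
d = 2 mod 4, not 1 (O_K = Z[sqrt(d)]), so disc(K) = 4d = 4 * (-258) = -1032

-1032


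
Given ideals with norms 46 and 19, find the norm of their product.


N(IJ) = N(I) * N(J)
= 46 * 19
= 874

874


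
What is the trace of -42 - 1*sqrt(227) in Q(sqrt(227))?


Tr(a + b*sqrt(d)) = (a + b*sqrt(d)) + (a - b*sqrt(d)) = 2a
= 2 * (-42)
= -84

-84


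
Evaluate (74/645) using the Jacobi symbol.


Compute (74/645) via quadratic reciprocity:
  pull out 2: (2/645) = -1  (since 645 mod 8 = 5)
  reciprocity: (37/645) -> +(645/37)
  reduce: (16/37)
  pull out 2: (2/37) = -1  (since 37 mod 8 = 5)
  pull out 2: (2/37) = -1  (since 37 mod 8 = 5)
  pull out 2: (2/37) = -1  (since 37 mod 8 = 5)
  pull out 2: (2/37) = -1  (since 37 mod 8 = 5)
  (1/37) = 1
Product of signs = -1

-1


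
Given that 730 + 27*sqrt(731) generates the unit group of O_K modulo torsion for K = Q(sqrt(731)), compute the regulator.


epsilon = 730 + 27*sqrt(731)
= 1459.9993
R = ln(1459.9993)
= 7.2862

7.2862


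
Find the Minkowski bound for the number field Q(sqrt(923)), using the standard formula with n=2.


d = 923, d mod 4 = 3, so disc(K) = 4d = 3692; |disc(K)| = 3692
Real quadratic field, so n = 2, s = r2 = 0, r1 = 2
M = (n!/n^n) * (4/pi)^s * sqrt(|disc(K)|) = (2!/2^2) * (4/pi)^0 * sqrt(3692)
= 0.5 * 1.000000 * 60.761830
= 30.3809

30.3809


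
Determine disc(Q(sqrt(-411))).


For K = Q(sqrt(d)) with d squarefree: disc(K) = d if d = 1 mod 4, and disc(K) = 4d if d = 2 or 3 mod 4.
Here d = -411, and d mod 4 = 1.
d = 1 mod 4 (O_K = Z[(1+sqrt(d))/2]), so disc(K) = d = -411

-411


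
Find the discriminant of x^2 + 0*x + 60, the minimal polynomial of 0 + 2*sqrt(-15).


The element 0 + 2*sqrt(-15) has minimal polynomial:
x^2 + 0*x + 60
Discriminant = (0)^2 - 4*(60)
= 0 - 240
= -240

-240


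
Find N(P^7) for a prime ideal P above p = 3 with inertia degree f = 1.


N(P^a) = p^(a*f)
= 3^(7*1)
= 3^7
= 2187

2187


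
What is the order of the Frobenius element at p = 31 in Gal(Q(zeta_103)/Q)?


The Frobenius at p in Gal(Q(zeta_n)/Q) = (Z/nZ)* is the class of p, so its order is ord_103(31), the smallest k >= 1 with 31^k = 1 mod 103.
n = 103 = 103, phi(103) = 102; the order divides phi(n).
Divisors of 102: 1, 2, 3, 6, 17, 34, 51, 102
Repeated squaring mod 103: 31^1 = 31, 31^2 = 34, 31^4 = 23, 31^8 = 14, 31^16 = 93, 31^32 = 100, 31^64 = 9
Test divisors in increasing order:
  k=1: 31^1 = 31 mod 103
  k=2: 31^2 = 34 mod 103
  k=3: 31^3 = 34 * 31 = 24 mod 103
  k=6: 31^6 = 23 * 34 = 61 mod 103
  k=17: 31^17 = 93 * 31 = 102 mod 103
  k=34: 31^34 = 100 * 34 = 1 mod 103  <- first divisor giving 1
Order = 34

34


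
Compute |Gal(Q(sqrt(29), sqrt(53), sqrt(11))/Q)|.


The 3 square roots of distinct primes are multiplicatively independent over Q,
so [K:Q] = 2^3 and Gal(K/Q) is isomorphic to (Z/2Z)^3.
|Gal| = 2^3 = 8

8


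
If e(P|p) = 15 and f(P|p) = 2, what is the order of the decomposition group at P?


|D_P| = e * f
= 15 * 2
= 30

30


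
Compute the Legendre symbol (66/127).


p = 127 is prime, so compute (66/127) with the reciprocity algorithm (Jacobi-symbol steps: pull out 2s via (2/n), flip via reciprocity, reduce):
  pull out 2: (2/127) = +1  (since 127 mod 8 = 7)
  reciprocity: (33/127) -> +(127/33)
  reduce: (28/33)
  pull out 2: (2/33) = +1  (since 33 mod 8 = 1)
  pull out 2: (2/33) = +1  (since 33 mod 8 = 1)
  reciprocity: (7/33) -> +(33/7)
  reduce: (5/7)
  reciprocity: (5/7) -> +(7/5)
  reduce: (2/5)
  pull out 2: (2/5) = -1  (since 5 mod 8 = 5)
  (1/5) = 1
Product of signs = -1
(66/127) = -1

-1


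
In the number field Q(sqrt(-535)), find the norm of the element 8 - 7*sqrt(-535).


N(a + b*sqrt(d)) = a^2 - d*b^2
= (8)^2 - (-535)*(-7)^2
= 64 + 26215
= 26279

26279


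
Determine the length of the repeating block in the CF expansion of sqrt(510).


Run the CF algorithm for sqrt(510).
a_0 = floor(sqrt(510)) = 22; set m_0=0, q_0=1.
Recurrence: m' = q*a - m,  q' = (d - m'^2)/q,  a' = floor((a_0 + m')/q').
  step 1: m=22, q=26, a=1
  step 2: m=4, q=19, a=1
  step 3: m=15, q=15, a=2
  step 4: m=15, q=19, a=1
  step 5: m=4, q=26, a=1
  step 6: m=22, q=1, a=44
a_6 = 2*a_0 = 44, so the period closes here.
sqrt(510) = [22; 1, 1, 2, 1, 1, 44]
Period length = 6

6


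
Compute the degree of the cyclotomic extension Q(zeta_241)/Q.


The degree equals Euler's totient phi(241).
241 = 241
phi(241) = 240

240


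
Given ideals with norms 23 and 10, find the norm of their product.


N(IJ) = N(I) * N(J)
= 23 * 10
= 230

230


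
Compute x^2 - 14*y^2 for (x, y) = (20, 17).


x^2 - d*y^2
= 20^2 - 14*17^2
= 400 - 4046
= -3646

-3646


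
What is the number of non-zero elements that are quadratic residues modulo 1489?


For prime p, the number of non-zero quadratic residues is (p-1)/2.
= (1489-1)/2
= 744

744


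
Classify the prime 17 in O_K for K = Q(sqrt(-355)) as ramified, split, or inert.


K = Q(sqrt(-355)). Since d mod 4 = 1, disc(K) = -355.
Check p | disc: -355 mod 17 = 2.
p does not divide disc. Compute Legendre symbol (d/p):
2^((17-1)/2) mod 17 = 1
(d/p) = 1, so p splits: (p) = P*P' with e=1, f=1, g=2.
Therefore p is split.

split


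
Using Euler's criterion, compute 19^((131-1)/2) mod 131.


p = 131 is prime and the exponent is (p-1)/2 = 65, so by Euler's criterion 19^65 = (19/131) = +1 or -1 mod 131.
Compute by square-and-multiply:
  65 = 64 + 1 (binary 1000001)
  Repeated squaring mod 131: 19^1 = 19, 19^2 = 99, 19^4 = 107, 19^8 = 52, 19^16 = 84, 19^32 = 113, 19^64 = 62
  19^65 = 19^64 * 19^1 = 62 * 19 mod 131
    62 * 19 = 1178 = 130 mod 131
  19^65 = 130 mod 131
Result 130 = p - 1 = -1 mod 131: 19 is a quadratic non-residue mod 131. As a residue in [0, p-1] the value is 130.
19^65 mod 131 = 130

130


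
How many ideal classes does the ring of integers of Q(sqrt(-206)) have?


K = Q(sqrt(-206)). d mod 4 = 2, so D = disc(K) = 4d = -824
h(K) equals the number of primitive reduced positive-definite forms (a, b, c) = a*x^2 + b*x*y + c*y^2 with b^2 - 4ac = D,
where reduced means |b| <= a <= c, with b >= 0 whenever |b| = a or a = c, and primitive means gcd(a, b, c) = 1.
Reduced forces 3a^2 <= |D| = 824, so 1 <= a <= 16; b must have the parity of D, and c = (b^2 - D)/(4a) must be an integer >= a.
Enumerate a = 1..16, b in [-a, a]:
  a=1: (1, 0, 206)  [1]
  a=2: (2, 0, 103)  [1]
  a=3: (3, -2, 69), (3, 2, 69)  [2]
  a=4: none
  a=5: (5, -4, 42), (5, 4, 42)  [2]
  a=6: (6, -4, 35), (6, 4, 35)  [2]
  a=7: (7, -4, 30), (7, 4, 30)  [2]
  a=8: none
  a=9: (9, -2, 23), (9, 2, 23)  [2]
  a=10: (10, -4, 21), (10, 4, 21)  [2]
  a=11: (11, -10, 21), (11, 10, 21)  [2]
  a=12..13: none
  a=14: (14, -4, 15), (14, 4, 15)  [2]
  a=15: (15, -14, 17), (15, 14, 17)  [2]
  a=16: none
Total reduced forms: 1 + 1 + 2 + 2 + 2 + 2 + 2 + 2 + 2 + 2 + 2 = 20
h = 20

20


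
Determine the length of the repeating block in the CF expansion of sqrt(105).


Run the CF algorithm for sqrt(105).
a_0 = floor(sqrt(105)) = 10; set m_0=0, q_0=1.
Recurrence: m' = q*a - m,  q' = (d - m'^2)/q,  a' = floor((a_0 + m')/q').
  step 1: m=10, q=5, a=4
  step 2: m=10, q=1, a=20
a_2 = 2*a_0 = 20, so the period closes here.
sqrt(105) = [10; 4, 20]
Period length = 2

2


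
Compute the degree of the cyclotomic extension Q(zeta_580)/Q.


The degree equals Euler's totient phi(580).
580 = 2^2 * 5 * 29
phi(580) = 224

224


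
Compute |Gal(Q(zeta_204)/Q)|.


|Gal(Q(zeta_204)/Q)| = phi(204)
= 64

64


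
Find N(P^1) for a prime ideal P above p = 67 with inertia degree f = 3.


N(P^a) = p^(a*f)
= 67^(1*3)
= 67^3
= 300763

300763


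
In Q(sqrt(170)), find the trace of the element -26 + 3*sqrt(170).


Tr(a + b*sqrt(d)) = (a + b*sqrt(d)) + (a - b*sqrt(d)) = 2a
= 2 * (-26)
= -52

-52


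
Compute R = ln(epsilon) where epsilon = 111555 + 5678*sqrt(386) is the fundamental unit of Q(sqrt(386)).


epsilon = 111555 + 5678*sqrt(386)
= 223110.0000
R = ln(223110.0000)
= 12.3154

12.3154


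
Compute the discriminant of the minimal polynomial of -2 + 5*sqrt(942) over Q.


The element -2 + 5*sqrt(942) has minimal polynomial:
x^2 + 4*x - 23546
Discriminant = (4)^2 - 4*(-23546)
= 16 + 94184
= 94200

94200


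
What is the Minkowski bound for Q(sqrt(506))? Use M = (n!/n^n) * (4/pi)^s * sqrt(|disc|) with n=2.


d = 506, d mod 4 = 2, so disc(K) = 4d = 2024; |disc(K)| = 2024
Real quadratic field, so n = 2, s = r2 = 0, r1 = 2
M = (n!/n^n) * (4/pi)^s * sqrt(|disc(K)|) = (2!/2^2) * (4/pi)^0 * sqrt(2024)
= 0.5 * 1.000000 * 44.988888
= 22.4944

22.4944


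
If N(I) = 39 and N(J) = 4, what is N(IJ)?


N(IJ) = N(I) * N(J)
= 39 * 4
= 156

156


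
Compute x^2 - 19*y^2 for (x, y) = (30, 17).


x^2 - d*y^2
= 30^2 - 19*17^2
= 900 - 5491
= -4591

-4591


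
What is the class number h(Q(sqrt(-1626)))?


K = Q(sqrt(-1626)). d mod 4 = 2, so D = disc(K) = 4d = -6504
h(K) equals the number of primitive reduced positive-definite forms (a, b, c) = a*x^2 + b*x*y + c*y^2 with b^2 - 4ac = D,
where reduced means |b| <= a <= c, with b >= 0 whenever |b| = a or a = c, and primitive means gcd(a, b, c) = 1.
Reduced forces 3a^2 <= |D| = 6504, so 1 <= a <= 46; b must have the parity of D, and c = (b^2 - D)/(4a) must be an integer >= a.
Enumerate a = 1..46, b in [-a, a]:
  a=1: (1, 0, 1626)  [1]
  a=2: (2, 0, 813)  [1]
  a=3: (3, 0, 542)  [1]
  a=4: none
  a=5: (5, -4, 326), (5, 4, 326)  [2]
  a=6: (6, 0, 271)  [1]
  a=7..9: none
  a=10: (10, -4, 163), (10, 4, 163)  [2]
  a=11..12: none
  a=13: (13, -10, 127), (13, 10, 127)  [2]
  a=14: none
  a=15: (15, -6, 109), (15, 6, 109)  [2]
  a=16..24: none
  a=25: (25, -14, 67), (25, 14, 67)  [2]
  a=26: (26, -16, 65), (26, 16, 65)  [2]
  a=27..29: none
  a=30: (30, -24, 59), (30, 24, 59)  [2]
  a=31..38: none
  a=39: (39, -36, 50), (39, 36, 50)  [2]
  a=40..46: none
Total reduced forms: 1 + 1 + 1 + 2 + 1 + 2 + 2 + 2 + 2 + 2 + 2 + 2 = 20
h = 20

20


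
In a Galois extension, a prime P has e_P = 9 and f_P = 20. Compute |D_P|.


|D_P| = e * f
= 9 * 20
= 180

180


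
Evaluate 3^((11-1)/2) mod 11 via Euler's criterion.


p = 11 is prime and the exponent is (p-1)/2 = 5, so by Euler's criterion 3^5 = (3/11) = +1 or -1 mod 11.
Compute by square-and-multiply:
  5 = 4 + 1 (binary 101)
  Repeated squaring mod 11: 3^1 = 3, 3^2 = 9, 3^4 = 4
  3^5 = 3^4 * 3^1 = 4 * 3 mod 11
    4 * 3 = 12 = 1 mod 11
  3^5 = 1 mod 11
Result 1: 3 is a quadratic residue mod 11.
3^5 mod 11 = 1

1


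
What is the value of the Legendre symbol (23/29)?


p = 29 is prime, so compute (23/29) with the reciprocity algorithm (Jacobi-symbol steps: pull out 2s via (2/n), flip via reciprocity, reduce):
  reciprocity: (23/29) -> +(29/23)
  reduce: (6/23)
  pull out 2: (2/23) = +1  (since 23 mod 8 = 7)
  reciprocity: (3/23) -> -(23/3)
  reduce: (2/3)
  pull out 2: (2/3) = -1  (since 3 mod 8 = 3)
  (1/3) = 1
Product of signs = 1
(23/29) = 1

1


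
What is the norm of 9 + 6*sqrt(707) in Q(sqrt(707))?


N(a + b*sqrt(d)) = a^2 - d*b^2
= (9)^2 - (707)*(6)^2
= 81 - 25452
= -25371

-25371


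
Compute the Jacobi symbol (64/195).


Compute (64/195) via quadratic reciprocity:
  pull out 2: (2/195) = -1  (since 195 mod 8 = 3)
  pull out 2: (2/195) = -1  (since 195 mod 8 = 3)
  pull out 2: (2/195) = -1  (since 195 mod 8 = 3)
  pull out 2: (2/195) = -1  (since 195 mod 8 = 3)
  pull out 2: (2/195) = -1  (since 195 mod 8 = 3)
  pull out 2: (2/195) = -1  (since 195 mod 8 = 3)
  (1/195) = 1
Product of signs = 1

1


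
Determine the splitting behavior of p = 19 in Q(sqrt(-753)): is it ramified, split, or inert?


K = Q(sqrt(-753)). Since d mod 4 = 3, disc(K) = -3012.
Check p | disc: -3012 mod 19 = 9.
p does not divide disc. Compute Legendre symbol (d/p):
7^((19-1)/2) mod 19 = 1
(d/p) = 1, so p splits: (p) = P*P' with e=1, f=1, g=2.
Therefore p is split.

split


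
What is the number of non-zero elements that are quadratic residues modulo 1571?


For prime p, the number of non-zero quadratic residues is (p-1)/2.
= (1571-1)/2
= 785

785


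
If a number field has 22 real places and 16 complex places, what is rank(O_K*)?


By Dirichlet's unit theorem:
rank = r1 + r2 - 1
= 22 + 16 - 1
= 37

37


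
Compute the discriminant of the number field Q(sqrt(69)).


For K = Q(sqrt(d)) with d squarefree: disc(K) = d if d = 1 mod 4, and disc(K) = 4d if d = 2 or 3 mod 4.
Here d = 69, and d mod 4 = 1.
d = 1 mod 4 (O_K = Z[(1+sqrt(d))/2]), so disc(K) = d = 69

69


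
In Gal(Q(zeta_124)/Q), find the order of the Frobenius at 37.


The Frobenius at p in Gal(Q(zeta_n)/Q) = (Z/nZ)* is the class of p, so its order is ord_124(37), the smallest k >= 1 with 37^k = 1 mod 124.
n = 124 = 2^2 * 31, phi(124) = 60; the order divides phi(n).
Divisors of 60: 1, 2, 3, 4, 5, 6, 10, 12, 15, 20, 30, 60
Repeated squaring mod 124: 37^1 = 37, 37^2 = 5, 37^4 = 25, 37^8 = 5, 37^16 = 25, 37^32 = 5
Test divisors in increasing order:
  k=1: 37^1 = 37 mod 124
  k=2: 37^2 = 5 mod 124
  k=3: 37^3 = 5 * 37 = 61 mod 124
  k=4: 37^4 = 25 mod 124
  k=5: 37^5 = 25 * 37 = 57 mod 124
  k=6: 37^6 = 25 * 5 = 1 mod 124  <- first divisor giving 1
Order = 6

6


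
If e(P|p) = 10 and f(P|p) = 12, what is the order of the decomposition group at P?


|D_P| = e * f
= 10 * 12
= 120

120


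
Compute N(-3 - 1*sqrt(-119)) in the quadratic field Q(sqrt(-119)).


N(a + b*sqrt(d)) = a^2 - d*b^2
= (-3)^2 - (-119)*(-1)^2
= 9 + 119
= 128

128


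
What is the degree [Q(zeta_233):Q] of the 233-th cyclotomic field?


The degree equals Euler's totient phi(233).
233 = 233
phi(233) = 232

232


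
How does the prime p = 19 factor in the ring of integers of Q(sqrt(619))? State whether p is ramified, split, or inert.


K = Q(sqrt(619)). Since d mod 4 = 3, disc(K) = 2476.
Check p | disc: 2476 mod 19 = 6.
p does not divide disc. Compute Legendre symbol (d/p):
11^((19-1)/2) mod 19 = 1
(d/p) = 1, so p splits: (p) = P*P' with e=1, f=1, g=2.
Therefore p is split.

split


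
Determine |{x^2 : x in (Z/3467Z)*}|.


For prime p, the number of non-zero quadratic residues is (p-1)/2.
= (3467-1)/2
= 1733

1733


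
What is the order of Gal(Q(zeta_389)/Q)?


|Gal(Q(zeta_389)/Q)| = phi(389)
= 388

388


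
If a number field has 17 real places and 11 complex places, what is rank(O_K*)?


By Dirichlet's unit theorem:
rank = r1 + r2 - 1
= 17 + 11 - 1
= 27

27


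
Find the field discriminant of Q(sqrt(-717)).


For K = Q(sqrt(d)) with d squarefree: disc(K) = d if d = 1 mod 4, and disc(K) = 4d if d = 2 or 3 mod 4.
Here d = -717, and d mod 4 = 3.
d = 3 mod 4, not 1 (O_K = Z[sqrt(d)]), so disc(K) = 4d = 4 * (-717) = -2868

-2868


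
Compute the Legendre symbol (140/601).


p = 601 is prime, so compute (140/601) with the reciprocity algorithm (Jacobi-symbol steps: pull out 2s via (2/n), flip via reciprocity, reduce):
  pull out 2: (2/601) = +1  (since 601 mod 8 = 1)
  pull out 2: (2/601) = +1  (since 601 mod 8 = 1)
  reciprocity: (35/601) -> +(601/35)
  reduce: (6/35)
  pull out 2: (2/35) = -1  (since 35 mod 8 = 3)
  reciprocity: (3/35) -> -(35/3)
  reduce: (2/3)
  pull out 2: (2/3) = -1  (since 3 mod 8 = 3)
  (1/3) = 1
Product of signs = -1
(140/601) = -1

-1


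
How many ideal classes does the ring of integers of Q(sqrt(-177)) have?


K = Q(sqrt(-177)). d mod 4 = 3, so D = disc(K) = 4d = -708
h(K) equals the number of primitive reduced positive-definite forms (a, b, c) = a*x^2 + b*x*y + c*y^2 with b^2 - 4ac = D,
where reduced means |b| <= a <= c, with b >= 0 whenever |b| = a or a = c, and primitive means gcd(a, b, c) = 1.
Reduced forces 3a^2 <= |D| = 708, so 1 <= a <= 15; b must have the parity of D, and c = (b^2 - D)/(4a) must be an integer >= a.
Enumerate a = 1..15, b in [-a, a]:
  a=1: (1, 0, 177)  [1]
  a=2: (2, 2, 89)  [1]
  a=3: (3, 0, 59)  [1]
  a=4..5: none
  a=6: (6, 6, 31)  [1]
  a=7..15: none
Total reduced forms: 1 + 1 + 1 + 1 = 4
h = 4

4


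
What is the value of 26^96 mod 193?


p = 193 is prime and the exponent is (p-1)/2 = 96, so by Euler's criterion 26^96 = (26/193) = +1 or -1 mod 193.
Compute by square-and-multiply:
  96 = 64 + 32 (binary 1100000)
  Repeated squaring mod 193: 26^1 = 26, 26^2 = 97, 26^4 = 145, 26^8 = 181, 26^16 = 144, 26^32 = 85, 26^64 = 84
  26^96 = 26^64 * 26^32 = 84 * 85 mod 193
    84 * 85 = 7140 = 192 mod 193
  26^96 = 192 mod 193
Result 192 = p - 1 = -1 mod 193: 26 is a quadratic non-residue mod 193. As a residue in [0, p-1] the value is 192.
26^96 mod 193 = 192

192


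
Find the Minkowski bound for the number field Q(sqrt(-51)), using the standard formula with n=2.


d = -51, d mod 4 = 1, so disc(K) = d = -51; |disc(K)| = 51
Imaginary quadratic field, so n = 2, s = r2 = 1, r1 = 0
M = (n!/n^n) * (4/pi)^s * sqrt(|disc(K)|) = (2!/2^2) * (4/pi)^1 * sqrt(51)
= 0.5 * 1.273240 * 7.141428
= 4.5464

4.5464


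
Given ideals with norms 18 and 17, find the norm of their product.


N(IJ) = N(I) * N(J)
= 18 * 17
= 306

306


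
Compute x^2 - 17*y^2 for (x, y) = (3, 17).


x^2 - d*y^2
= 3^2 - 17*17^2
= 9 - 4913
= -4904

-4904


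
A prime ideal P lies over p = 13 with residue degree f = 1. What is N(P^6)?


N(P^a) = p^(a*f)
= 13^(6*1)
= 13^6
= 4826809

4826809


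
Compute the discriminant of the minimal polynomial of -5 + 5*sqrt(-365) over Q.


The element -5 + 5*sqrt(-365) has minimal polynomial:
x^2 + 10*x + 9150
Discriminant = (10)^2 - 4*(9150)
= 100 - 36600
= -36500

-36500


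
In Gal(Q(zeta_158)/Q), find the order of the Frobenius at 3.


The Frobenius at p in Gal(Q(zeta_n)/Q) = (Z/nZ)* is the class of p, so its order is ord_158(3), the smallest k >= 1 with 3^k = 1 mod 158.
n = 158 = 2 * 79, phi(158) = 78; the order divides phi(n).
Divisors of 78: 1, 2, 3, 6, 13, 26, 39, 78
Repeated squaring mod 158: 3^1 = 3, 3^2 = 9, 3^4 = 81, 3^8 = 83, 3^16 = 95, 3^32 = 19, 3^64 = 45
Test divisors in increasing order:
  k=1: 3^1 = 3 mod 158
  k=2: 3^2 = 9 mod 158
  k=3: 3^3 = 9 * 3 = 27 mod 158
  k=6: 3^6 = 81 * 9 = 97 mod 158
  k=13: 3^13 = 83 * 81 * 3 = 103 mod 158
  k=26: 3^26 = 95 * 83 * 9 = 23 mod 158
  k=39: 3^39 = 19 * 81 * 9 * 3 = 157 mod 158
  k=78: 3^78 = 45 * 83 * 81 * 9 = 1 mod 158  <- first divisor giving 1
Order = 78

78


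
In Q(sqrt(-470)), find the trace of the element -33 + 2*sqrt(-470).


Tr(a + b*sqrt(d)) = (a + b*sqrt(d)) + (a - b*sqrt(d)) = 2a
= 2 * (-33)
= -66

-66


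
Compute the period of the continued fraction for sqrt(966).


Run the CF algorithm for sqrt(966).
a_0 = floor(sqrt(966)) = 31; set m_0=0, q_0=1.
Recurrence: m' = q*a - m,  q' = (d - m'^2)/q,  a' = floor((a_0 + m')/q').
  step 1: m=31, q=5, a=12
  step 2: m=29, q=25, a=2
  step 3: m=21, q=21, a=2
  step 4: m=21, q=25, a=2
  step 5: m=29, q=5, a=12
  step 6: m=31, q=1, a=62
a_6 = 2*a_0 = 62, so the period closes here.
sqrt(966) = [31; 12, 2, 2, 2, 12, 62]
Period length = 6

6


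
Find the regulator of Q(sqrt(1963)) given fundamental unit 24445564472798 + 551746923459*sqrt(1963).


epsilon = 24445564472798 + 551746923459*sqrt(1963)
= 4.8891e+13
R = ln(4.8891e+13)
= 31.5206

31.5206


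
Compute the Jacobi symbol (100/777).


Compute (100/777) via quadratic reciprocity:
  pull out 2: (2/777) = +1  (since 777 mod 8 = 1)
  pull out 2: (2/777) = +1  (since 777 mod 8 = 1)
  reciprocity: (25/777) -> +(777/25)
  reduce: (2/25)
  pull out 2: (2/25) = +1  (since 25 mod 8 = 1)
  (1/25) = 1
Product of signs = 1

1


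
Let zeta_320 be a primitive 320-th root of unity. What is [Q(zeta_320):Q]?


The degree equals Euler's totient phi(320).
320 = 2^6 * 5
phi(320) = 128

128


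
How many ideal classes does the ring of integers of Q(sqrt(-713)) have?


K = Q(sqrt(-713)). d mod 4 = 3, so D = disc(K) = 4d = -2852
h(K) equals the number of primitive reduced positive-definite forms (a, b, c) = a*x^2 + b*x*y + c*y^2 with b^2 - 4ac = D,
where reduced means |b| <= a <= c, with b >= 0 whenever |b| = a or a = c, and primitive means gcd(a, b, c) = 1.
Reduced forces 3a^2 <= |D| = 2852, so 1 <= a <= 30; b must have the parity of D, and c = (b^2 - D)/(4a) must be an integer >= a.
Enumerate a = 1..30, b in [-a, a]:
  a=1: (1, 0, 713)  [1]
  a=2: (2, 2, 357)  [1]
  a=3: (3, -2, 238), (3, 2, 238)  [2]
  a=4..5: none
  a=6: (6, -2, 119), (6, 2, 119)  [2]
  a=7: (7, -2, 102), (7, 2, 102)  [2]
  a=8: none
  a=9: (9, -8, 81), (9, 8, 81)  [2]
  a=10..13: none
  a=14: (14, -2, 51), (14, 2, 51)  [2]
  a=15..16: none
  a=17: (17, -2, 42), (17, 2, 42)  [2]
  a=18: (18, -10, 41), (18, 10, 41)  [2]
  a=19: (19, -6, 38), (19, 6, 38)  [2]
  a=20: none
  a=21: (21, -16, 37), (21, -2, 34), (21, 2, 34), (21, 16, 37)  [4]
  a=22: none
  a=23: (23, 0, 31)  [1]
  a=24..26: none
  a=27: (27, 8, 27)  [1]
  a=28..30: none
Total reduced forms: 1 + 1 + 2 + 2 + 2 + 2 + 2 + 2 + 2 + 2 + 4 + 1 + 1 = 24
h = 24

24


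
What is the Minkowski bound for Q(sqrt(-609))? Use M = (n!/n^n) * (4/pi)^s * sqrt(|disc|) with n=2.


d = -609, d mod 4 = 3, so disc(K) = 4d = -2436; |disc(K)| = 2436
Imaginary quadratic field, so n = 2, s = r2 = 1, r1 = 0
M = (n!/n^n) * (4/pi)^s * sqrt(|disc(K)|) = (2!/2^2) * (4/pi)^1 * sqrt(2436)
= 0.5 * 1.273240 * 49.355851
= 31.4209

31.4209


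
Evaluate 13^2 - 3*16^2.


x^2 - d*y^2
= 13^2 - 3*16^2
= 169 - 768
= -599

-599


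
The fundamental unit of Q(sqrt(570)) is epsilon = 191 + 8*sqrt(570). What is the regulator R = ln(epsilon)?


epsilon = 191 + 8*sqrt(570)
= 381.9974
R = ln(381.9974)
= 5.9454

5.9454


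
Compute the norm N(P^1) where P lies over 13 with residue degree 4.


N(P^a) = p^(a*f)
= 13^(1*4)
= 13^4
= 28561

28561


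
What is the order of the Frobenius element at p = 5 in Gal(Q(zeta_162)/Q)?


The Frobenius at p in Gal(Q(zeta_n)/Q) = (Z/nZ)* is the class of p, so its order is ord_162(5), the smallest k >= 1 with 5^k = 1 mod 162.
n = 162 = 2 * 3^4, phi(162) = 54; the order divides phi(n).
Divisors of 54: 1, 2, 3, 6, 9, 18, 27, 54
Repeated squaring mod 162: 5^1 = 5, 5^2 = 25, 5^4 = 139, 5^8 = 43, 5^16 = 67, 5^32 = 115
Test divisors in increasing order:
  k=1: 5^1 = 5 mod 162
  k=2: 5^2 = 25 mod 162
  k=3: 5^3 = 25 * 5 = 125 mod 162
  k=6: 5^6 = 139 * 25 = 73 mod 162
  k=9: 5^9 = 43 * 5 = 53 mod 162
  k=18: 5^18 = 67 * 25 = 55 mod 162
  k=27: 5^27 = 67 * 43 * 25 * 5 = 161 mod 162
  k=54: 5^54 = 115 * 67 * 139 * 25 = 1 mod 162  <- first divisor giving 1
Order = 54

54


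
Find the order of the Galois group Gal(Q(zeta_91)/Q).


|Gal(Q(zeta_91)/Q)| = phi(91)
= 72

72


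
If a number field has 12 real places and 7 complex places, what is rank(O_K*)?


By Dirichlet's unit theorem:
rank = r1 + r2 - 1
= 12 + 7 - 1
= 18

18


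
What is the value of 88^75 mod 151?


p = 151 is prime and the exponent is (p-1)/2 = 75, so by Euler's criterion 88^75 = (88/151) = +1 or -1 mod 151.
Compute by square-and-multiply:
  75 = 64 + 8 + 2 + 1 (binary 1001011)
  Repeated squaring mod 151: 88^1 = 88, 88^2 = 43, 88^4 = 37, 88^8 = 10, 88^16 = 100, 88^32 = 34, 88^64 = 99
  88^75 = 88^64 * 88^8 * 88^2 * 88^1 = 99 * 10 * 43 * 88 mod 151
    99 * 10 = 990 = 84 mod 151
    84 * 43 = 3612 = 139 mod 151
    139 * 88 = 12232 = 1 mod 151
  88^75 = 1 mod 151
Result 1: 88 is a quadratic residue mod 151.
88^75 mod 151 = 1

1


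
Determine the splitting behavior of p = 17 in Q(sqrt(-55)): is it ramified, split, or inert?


K = Q(sqrt(-55)). Since d mod 4 = 1, disc(K) = -55.
Check p | disc: -55 mod 17 = 13.
p does not divide disc. Compute Legendre symbol (d/p):
13^((17-1)/2) mod 17 = 1
(d/p) = 1, so p splits: (p) = P*P' with e=1, f=1, g=2.
Therefore p is split.

split


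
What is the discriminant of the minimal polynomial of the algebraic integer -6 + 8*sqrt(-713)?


The element -6 + 8*sqrt(-713) has minimal polynomial:
x^2 + 12*x + 45668
Discriminant = (12)^2 - 4*(45668)
= 144 - 182672
= -182528

-182528


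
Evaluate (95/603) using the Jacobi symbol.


Compute (95/603) via quadratic reciprocity:
  reciprocity: (95/603) -> -(603/95)
  reduce: (33/95)
  reciprocity: (33/95) -> +(95/33)
  reduce: (29/33)
  reciprocity: (29/33) -> +(33/29)
  reduce: (4/29)
  pull out 2: (2/29) = -1  (since 29 mod 8 = 5)
  pull out 2: (2/29) = -1  (since 29 mod 8 = 5)
  (1/29) = 1
Product of signs = -1

-1


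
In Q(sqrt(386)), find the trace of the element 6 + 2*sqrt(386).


Tr(a + b*sqrt(d)) = (a + b*sqrt(d)) + (a - b*sqrt(d)) = 2a
= 2 * (6)
= 12

12


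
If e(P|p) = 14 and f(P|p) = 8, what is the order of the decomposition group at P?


|D_P| = e * f
= 14 * 8
= 112

112


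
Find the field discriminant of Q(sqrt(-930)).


For K = Q(sqrt(d)) with d squarefree: disc(K) = d if d = 1 mod 4, and disc(K) = 4d if d = 2 or 3 mod 4.
Here d = -930, and d mod 4 = 2.
d = 2 mod 4, not 1 (O_K = Z[sqrt(d)]), so disc(K) = 4d = 4 * (-930) = -3720

-3720


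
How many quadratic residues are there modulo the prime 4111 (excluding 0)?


For prime p, the number of non-zero quadratic residues is (p-1)/2.
= (4111-1)/2
= 2055

2055


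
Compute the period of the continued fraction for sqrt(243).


Run the CF algorithm for sqrt(243).
a_0 = floor(sqrt(243)) = 15; set m_0=0, q_0=1.
Recurrence: m' = q*a - m,  q' = (d - m'^2)/q,  a' = floor((a_0 + m')/q').
  step 1: m=15, q=18, a=1
  step 2: m=3, q=13, a=1
  step 3: m=10, q=11, a=2
  step 4: m=12, q=9, a=3
  step 5: m=15, q=2, a=15
  step 6: m=15, q=9, a=3
  step 7: m=12, q=11, a=2
  step 8: m=10, q=13, a=1
  step 9: m=3, q=18, a=1
  step 10: m=15, q=1, a=30
a_10 = 2*a_0 = 30, so the period closes here.
sqrt(243) = [15; 1, 1, 2, 3, 15, 3, 2, 1, 1, 30]
Period length = 10

10


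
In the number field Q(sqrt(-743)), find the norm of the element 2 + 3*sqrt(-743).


N(a + b*sqrt(d)) = a^2 - d*b^2
= (2)^2 - (-743)*(3)^2
= 4 + 6687
= 6691

6691


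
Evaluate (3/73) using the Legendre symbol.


p = 73 is prime, so compute (3/73) with the reciprocity algorithm (Jacobi-symbol steps: pull out 2s via (2/n), flip via reciprocity, reduce):
  reciprocity: (3/73) -> +(73/3)
  reduce: (1/3)
  (1/3) = 1
Product of signs = 1
(3/73) = 1

1


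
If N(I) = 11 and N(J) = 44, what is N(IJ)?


N(IJ) = N(I) * N(J)
= 11 * 44
= 484

484


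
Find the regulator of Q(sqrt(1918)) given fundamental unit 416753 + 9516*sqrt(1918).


epsilon = 416753 + 9516*sqrt(1918)
= 833506.0000
R = ln(833506.0000)
= 13.6334

13.6334


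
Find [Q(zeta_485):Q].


The degree equals Euler's totient phi(485).
485 = 5 * 97
phi(485) = 384

384


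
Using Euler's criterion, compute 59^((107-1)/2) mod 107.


p = 107 is prime and the exponent is (p-1)/2 = 53, so by Euler's criterion 59^53 = (59/107) = +1 or -1 mod 107.
Compute by square-and-multiply:
  53 = 32 + 16 + 4 + 1 (binary 110101)
  Repeated squaring mod 107: 59^1 = 59, 59^2 = 57, 59^4 = 39, 59^8 = 23, 59^16 = 101, 59^32 = 36
  59^53 = 59^32 * 59^16 * 59^4 * 59^1 = 36 * 101 * 39 * 59 mod 107
    36 * 101 = 3636 = 105 mod 107
    105 * 39 = 4095 = 29 mod 107
    29 * 59 = 1711 = 106 mod 107
  59^53 = 106 mod 107
Result 106 = p - 1 = -1 mod 107: 59 is a quadratic non-residue mod 107. As a residue in [0, p-1] the value is 106.
59^53 mod 107 = 106

106


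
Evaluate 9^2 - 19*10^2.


x^2 - d*y^2
= 9^2 - 19*10^2
= 81 - 1900
= -1819

-1819


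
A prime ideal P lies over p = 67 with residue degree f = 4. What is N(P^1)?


N(P^a) = p^(a*f)
= 67^(1*4)
= 67^4
= 20151121

20151121


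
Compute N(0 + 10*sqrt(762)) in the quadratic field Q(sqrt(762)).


N(a + b*sqrt(d)) = a^2 - d*b^2
= (0)^2 - (762)*(10)^2
= 0 - 76200
= -76200

-76200


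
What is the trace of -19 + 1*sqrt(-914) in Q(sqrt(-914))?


Tr(a + b*sqrt(d)) = (a + b*sqrt(d)) + (a - b*sqrt(d)) = 2a
= 2 * (-19)
= -38

-38


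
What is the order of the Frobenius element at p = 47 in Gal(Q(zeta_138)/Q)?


The Frobenius at p in Gal(Q(zeta_n)/Q) = (Z/nZ)* is the class of p, so its order is ord_138(47), the smallest k >= 1 with 47^k = 1 mod 138.
n = 138 = 2 * 3 * 23, phi(138) = 44; the order divides phi(n).
Divisors of 44: 1, 2, 4, 11, 22, 44
Repeated squaring mod 138: 47^1 = 47, 47^2 = 1, 47^4 = 1, 47^8 = 1, 47^16 = 1, 47^32 = 1
Test divisors in increasing order:
  k=1: 47^1 = 47 mod 138
  k=2: 47^2 = 1 mod 138  <- first divisor giving 1
Order = 2

2


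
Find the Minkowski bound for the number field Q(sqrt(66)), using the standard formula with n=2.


d = 66, d mod 4 = 2, so disc(K) = 4d = 264; |disc(K)| = 264
Real quadratic field, so n = 2, s = r2 = 0, r1 = 2
M = (n!/n^n) * (4/pi)^s * sqrt(|disc(K)|) = (2!/2^2) * (4/pi)^0 * sqrt(264)
= 0.5 * 1.000000 * 16.248077
= 8.1240

8.1240


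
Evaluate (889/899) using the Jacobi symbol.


Compute (889/899) via quadratic reciprocity:
  reciprocity: (889/899) -> +(899/889)
  reduce: (10/889)
  pull out 2: (2/889) = +1  (since 889 mod 8 = 1)
  reciprocity: (5/889) -> +(889/5)
  reduce: (4/5)
  pull out 2: (2/5) = -1  (since 5 mod 8 = 5)
  pull out 2: (2/5) = -1  (since 5 mod 8 = 5)
  (1/5) = 1
Product of signs = 1

1


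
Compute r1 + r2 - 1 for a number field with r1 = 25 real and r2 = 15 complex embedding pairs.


By Dirichlet's unit theorem:
rank = r1 + r2 - 1
= 25 + 15 - 1
= 39

39


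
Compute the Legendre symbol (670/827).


p = 827 is prime, so compute (670/827) with the reciprocity algorithm (Jacobi-symbol steps: pull out 2s via (2/n), flip via reciprocity, reduce):
  pull out 2: (2/827) = -1  (since 827 mod 8 = 3)
  reciprocity: (335/827) -> -(827/335)
  reduce: (157/335)
  reciprocity: (157/335) -> +(335/157)
  reduce: (21/157)
  reciprocity: (21/157) -> +(157/21)
  reduce: (10/21)
  pull out 2: (2/21) = -1  (since 21 mod 8 = 5)
  reciprocity: (5/21) -> +(21/5)
  reduce: (1/5)
  (1/5) = 1
Product of signs = -1
(670/827) = -1

-1


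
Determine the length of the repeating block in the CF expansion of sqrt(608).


Run the CF algorithm for sqrt(608).
a_0 = floor(sqrt(608)) = 24; set m_0=0, q_0=1.
Recurrence: m' = q*a - m,  q' = (d - m'^2)/q,  a' = floor((a_0 + m')/q').
  step 1: m=24, q=32, a=1
  step 2: m=8, q=17, a=1
  step 3: m=9, q=31, a=1
  step 4: m=22, q=4, a=11
  step 5: m=22, q=31, a=1
  step 6: m=9, q=17, a=1
  step 7: m=8, q=32, a=1
  step 8: m=24, q=1, a=48
a_8 = 2*a_0 = 48, so the period closes here.
sqrt(608) = [24; 1, 1, 1, 11, 1, 1, 1, 48]
Period length = 8

8


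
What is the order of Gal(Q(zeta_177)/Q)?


|Gal(Q(zeta_177)/Q)| = phi(177)
= 116

116


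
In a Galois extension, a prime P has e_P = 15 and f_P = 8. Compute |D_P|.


|D_P| = e * f
= 15 * 8
= 120

120


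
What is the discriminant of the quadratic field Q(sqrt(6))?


For K = Q(sqrt(d)) with d squarefree: disc(K) = d if d = 1 mod 4, and disc(K) = 4d if d = 2 or 3 mod 4.
Here d = 6, and d mod 4 = 2.
d = 2 mod 4, not 1 (O_K = Z[sqrt(d)]), so disc(K) = 4d = 4 * (6) = 24

24


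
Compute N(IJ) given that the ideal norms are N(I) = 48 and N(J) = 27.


N(IJ) = N(I) * N(J)
= 48 * 27
= 1296

1296


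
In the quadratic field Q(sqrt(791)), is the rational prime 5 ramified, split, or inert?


K = Q(sqrt(791)). Since d mod 4 = 3, disc(K) = 3164.
Check p | disc: 3164 mod 5 = 4.
p does not divide disc. Compute Legendre symbol (d/p):
1^((5-1)/2) mod 5 = 1
(d/p) = 1, so p splits: (p) = P*P' with e=1, f=1, g=2.
Therefore p is split.

split


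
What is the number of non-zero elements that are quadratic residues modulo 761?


For prime p, the number of non-zero quadratic residues is (p-1)/2.
= (761-1)/2
= 380

380


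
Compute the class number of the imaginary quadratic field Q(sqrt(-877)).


K = Q(sqrt(-877)). d mod 4 = 3, so D = disc(K) = 4d = -3508
h(K) equals the number of primitive reduced positive-definite forms (a, b, c) = a*x^2 + b*x*y + c*y^2 with b^2 - 4ac = D,
where reduced means |b| <= a <= c, with b >= 0 whenever |b| = a or a = c, and primitive means gcd(a, b, c) = 1.
Reduced forces 3a^2 <= |D| = 3508, so 1 <= a <= 34; b must have the parity of D, and c = (b^2 - D)/(4a) must be an integer >= a.
Enumerate a = 1..34, b in [-a, a]:
  a=1: (1, 0, 877)  [1]
  a=2: (2, 2, 439)  [1]
  a=3..10: none
  a=11: (11, -10, 82), (11, 10, 82)  [2]
  a=12..18: none
  a=19: (19, -8, 47), (19, 8, 47)  [2]
  a=20..21: none
  a=22: (22, -10, 41), (22, 10, 41)  [2]
  a=23..28: none
  a=29: (29, -28, 37), (29, 28, 37)  [2]
  a=30..34: none
Total reduced forms: 1 + 1 + 2 + 2 + 2 + 2 = 10
h = 10

10


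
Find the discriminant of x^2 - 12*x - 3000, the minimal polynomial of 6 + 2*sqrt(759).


The element 6 + 2*sqrt(759) has minimal polynomial:
x^2 - 12*x - 3000
Discriminant = (-12)^2 - 4*(-3000)
= 144 + 12000
= 12144

12144


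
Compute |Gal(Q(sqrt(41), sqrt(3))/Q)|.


The 2 square roots of distinct primes are multiplicatively independent over Q,
so [K:Q] = 2^2 and Gal(K/Q) is isomorphic to (Z/2Z)^2.
|Gal| = 2^2 = 4

4


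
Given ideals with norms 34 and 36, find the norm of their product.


N(IJ) = N(I) * N(J)
= 34 * 36
= 1224

1224


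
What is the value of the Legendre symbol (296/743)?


p = 743 is prime, so compute (296/743) with the reciprocity algorithm (Jacobi-symbol steps: pull out 2s via (2/n), flip via reciprocity, reduce):
  pull out 2: (2/743) = +1  (since 743 mod 8 = 7)
  pull out 2: (2/743) = +1  (since 743 mod 8 = 7)
  pull out 2: (2/743) = +1  (since 743 mod 8 = 7)
  reciprocity: (37/743) -> +(743/37)
  reduce: (3/37)
  reciprocity: (3/37) -> +(37/3)
  reduce: (1/3)
  (1/3) = 1
Product of signs = 1
(296/743) = 1

1


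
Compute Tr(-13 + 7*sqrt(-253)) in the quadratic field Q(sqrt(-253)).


Tr(a + b*sqrt(d)) = (a + b*sqrt(d)) + (a - b*sqrt(d)) = 2a
= 2 * (-13)
= -26

-26


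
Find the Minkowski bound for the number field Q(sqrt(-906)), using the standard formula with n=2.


d = -906, d mod 4 = 2, so disc(K) = 4d = -3624; |disc(K)| = 3624
Imaginary quadratic field, so n = 2, s = r2 = 1, r1 = 0
M = (n!/n^n) * (4/pi)^s * sqrt(|disc(K)|) = (2!/2^2) * (4/pi)^1 * sqrt(3624)
= 0.5 * 1.273240 * 60.199668
= 38.3243

38.3243


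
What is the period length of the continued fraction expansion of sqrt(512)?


Run the CF algorithm for sqrt(512).
a_0 = floor(sqrt(512)) = 22; set m_0=0, q_0=1.
Recurrence: m' = q*a - m,  q' = (d - m'^2)/q,  a' = floor((a_0 + m')/q').
  step 1: m=22, q=28, a=1
  step 2: m=6, q=17, a=1
  step 3: m=11, q=23, a=1
  step 4: m=12, q=16, a=2
  step 5: m=20, q=7, a=6
  step 6: m=22, q=4, a=11
  step 7: m=22, q=7, a=6
  step 8: m=20, q=16, a=2
  step 9: m=12, q=23, a=1
  step 10: m=11, q=17, a=1
  step 11: m=6, q=28, a=1
  step 12: m=22, q=1, a=44
a_12 = 2*a_0 = 44, so the period closes here.
sqrt(512) = [22; 1, 1, 1, 2, 6, 11, 6, 2, 1, 1, 1, 44]
Period length = 12

12


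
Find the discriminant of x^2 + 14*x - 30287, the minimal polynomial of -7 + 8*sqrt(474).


The element -7 + 8*sqrt(474) has minimal polynomial:
x^2 + 14*x - 30287
Discriminant = (14)^2 - 4*(-30287)
= 196 + 121148
= 121344

121344


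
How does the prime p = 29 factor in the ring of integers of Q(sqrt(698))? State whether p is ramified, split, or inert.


K = Q(sqrt(698)). Since d mod 4 = 2, disc(K) = 2792.
Check p | disc: 2792 mod 29 = 8.
p does not divide disc. Compute Legendre symbol (d/p):
2^((29-1)/2) mod 29 = -1
(d/p) = -1, so p is inert: (p) stays prime with e=1, f=2, g=1.
Therefore p is inert.

inert


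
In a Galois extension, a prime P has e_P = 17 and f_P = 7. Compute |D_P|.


|D_P| = e * f
= 17 * 7
= 119

119


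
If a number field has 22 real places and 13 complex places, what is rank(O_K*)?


By Dirichlet's unit theorem:
rank = r1 + r2 - 1
= 22 + 13 - 1
= 34

34


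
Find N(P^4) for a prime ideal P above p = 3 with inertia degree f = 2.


N(P^a) = p^(a*f)
= 3^(4*2)
= 3^8
= 6561

6561
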